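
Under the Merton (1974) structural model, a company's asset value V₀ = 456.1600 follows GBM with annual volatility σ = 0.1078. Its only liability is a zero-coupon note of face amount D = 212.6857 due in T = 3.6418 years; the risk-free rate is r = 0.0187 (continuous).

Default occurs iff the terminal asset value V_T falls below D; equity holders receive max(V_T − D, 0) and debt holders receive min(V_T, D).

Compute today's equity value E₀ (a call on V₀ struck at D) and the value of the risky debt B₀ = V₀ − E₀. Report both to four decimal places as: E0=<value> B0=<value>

d₁ = [ln(V₀/D) + (r + σ²/2)T] / (σ√T)
   = [ln(456.1600/212.6857) + (0.0187 + 0.5·0.1078²)·3.6418] / (0.1078·√3.6418)
   = [0.763028 + 0.089262] / 0.205720 = 4.142959
d₂ = d₁ − σ√T = 4.142959 − 0.205720 = 3.937239
N(d₁) = 0.999983,  N(d₂) = 0.999959,  e^(−rT) = 0.934166
E₀ = V₀·N(d₁) − D·e^(−rT)·N(d₂)
   = 456.1600·0.999983 − 212.6857·0.934166·0.999959 = 257.476725
B₀ = V₀ − E₀ = 456.1600 − 257.476725 = 198.683275

E0=257.4767 B0=198.6833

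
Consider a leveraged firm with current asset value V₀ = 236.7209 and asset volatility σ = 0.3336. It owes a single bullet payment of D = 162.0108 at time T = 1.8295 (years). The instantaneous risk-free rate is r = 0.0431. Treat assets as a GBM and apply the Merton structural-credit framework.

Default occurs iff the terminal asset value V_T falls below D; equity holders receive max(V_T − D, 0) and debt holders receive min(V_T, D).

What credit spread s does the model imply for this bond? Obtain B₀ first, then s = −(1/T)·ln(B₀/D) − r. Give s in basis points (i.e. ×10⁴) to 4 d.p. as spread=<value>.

d₁ = [ln(V₀/D) + (r + σ²/2)T] / (σ√T)
   = [ln(236.7209/162.0108) + (0.0431 + 0.5·0.3336²)·1.8295] / (0.3336·√1.8295)
   = [0.379219 + 0.180653] / 0.451224 = 1.240785
d₂ = d₁ − σ√T = 1.240785 − 0.451224 = 0.789560
N(d₁) = 0.892657,  N(d₂) = 0.785108,  e^(−rT) = 0.924177
E₀ = V₀·N(d₁) − D·e^(−rT)·N(d₂)
   = 236.7209·0.892657 − 162.0108·0.924177·0.785108 = 93.759062
B₀ = V₀ − E₀ = 236.7209 − 93.759062 = 142.961838
spread = −(1/T)·ln(B₀/D) − r = −(1/1.8295)·ln(142.961838/162.0108) − 0.0431 = 0.02527129
in basis points: 0.02527129 × 10⁴ = 252.7129 bp

spread=252.7129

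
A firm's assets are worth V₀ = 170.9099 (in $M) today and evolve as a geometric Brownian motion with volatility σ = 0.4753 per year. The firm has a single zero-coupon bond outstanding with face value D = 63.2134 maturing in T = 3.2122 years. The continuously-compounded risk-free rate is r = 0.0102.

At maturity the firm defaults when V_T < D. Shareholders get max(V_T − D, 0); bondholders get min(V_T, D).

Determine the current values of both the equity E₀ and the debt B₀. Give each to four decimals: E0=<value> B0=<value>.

E0=114.2748 B0=56.6351

d₁ = [ln(V₀/D) + (r + σ²/2)T] / (σ√T)
   = [ln(170.9099/63.2134) + (0.0102 + 0.5·0.4753²)·3.2122] / (0.4753·√3.2122)
   = [0.994620 + 0.395599] / 0.851862 = 1.631977
d₂ = d₁ − σ√T = 1.631977 − 0.851862 = 0.780115
N(d₁) = 0.948658,  N(d₂) = 0.782339,  e^(−rT) = 0.967766
E₀ = V₀·N(d₁) − D·e^(−rT)·N(d₂)
   = 170.9099·0.948658 − 63.2134·0.967766·0.782339 = 114.274824
B₀ = V₀ − E₀ = 170.9099 − 114.274824 = 56.635076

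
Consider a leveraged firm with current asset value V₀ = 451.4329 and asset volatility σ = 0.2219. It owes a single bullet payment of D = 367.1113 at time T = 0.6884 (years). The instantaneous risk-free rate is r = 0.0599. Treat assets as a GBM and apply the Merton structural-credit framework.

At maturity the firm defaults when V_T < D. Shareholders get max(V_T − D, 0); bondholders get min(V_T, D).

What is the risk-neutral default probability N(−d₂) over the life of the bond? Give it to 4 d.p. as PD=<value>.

PD=0.1047

d₁ = [ln(V₀/D) + (r + σ²/2)T] / (σ√T)
   = [ln(451.4329/367.1113) + (0.0599 + 0.5·0.2219²)·0.6884] / (0.2219·√0.6884)
   = [0.206762 + 0.058183] / 0.184110 = 1.439058
d₂ = d₁ − σ√T = 1.439058 − 0.184110 = 1.254947
risk-neutral PD = N(−d₂) = N(-1.254947) = 0.104749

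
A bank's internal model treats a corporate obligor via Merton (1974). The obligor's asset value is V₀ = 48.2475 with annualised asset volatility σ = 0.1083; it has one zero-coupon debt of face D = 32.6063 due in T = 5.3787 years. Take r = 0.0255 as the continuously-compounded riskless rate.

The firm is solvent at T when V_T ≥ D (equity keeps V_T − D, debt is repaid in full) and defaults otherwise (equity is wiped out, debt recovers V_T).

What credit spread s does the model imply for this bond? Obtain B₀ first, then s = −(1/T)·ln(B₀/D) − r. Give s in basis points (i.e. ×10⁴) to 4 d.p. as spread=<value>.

spread=3.8487

d₁ = [ln(V₀/D) + (r + σ²/2)T] / (σ√T)
   = [ln(48.2475/32.6063) + (0.0255 + 0.5·0.1083²)·5.3787] / (0.1083·√5.3787)
   = [0.391838 + 0.168700] / 0.251170 = 2.231713
d₂ = d₁ − σ√T = 2.231713 − 0.251170 = 1.980543
N(d₁) = 0.987183,  N(d₂) = 0.976179,  e^(−rT) = 0.871833
E₀ = V₀·N(d₁) − D·e^(−rT)·N(d₂)
   = 48.2475·0.987183 − 32.6063·0.871833·0.976179 = 19.879023
B₀ = V₀ − E₀ = 48.2475 − 19.879023 = 28.368477
spread = −(1/T)·ln(B₀/D) − r = −(1/5.3787)·ln(28.368477/32.6063) − 0.0255 = 0.00038487
in basis points: 0.00038487 × 10⁴ = 3.8487 bp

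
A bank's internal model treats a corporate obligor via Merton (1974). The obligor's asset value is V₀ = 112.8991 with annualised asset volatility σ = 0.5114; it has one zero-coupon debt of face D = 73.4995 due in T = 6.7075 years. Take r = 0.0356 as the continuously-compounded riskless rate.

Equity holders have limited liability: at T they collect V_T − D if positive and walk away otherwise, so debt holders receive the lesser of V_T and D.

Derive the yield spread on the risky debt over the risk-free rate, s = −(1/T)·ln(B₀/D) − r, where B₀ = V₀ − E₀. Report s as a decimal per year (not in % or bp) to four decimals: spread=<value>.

spread=0.0587

d₁ = [ln(V₀/D) + (r + σ²/2)T] / (σ√T)
   = [ln(112.8991/73.4995) + (0.0356 + 0.5·0.5114²)·6.7075] / (0.5114·√6.7075)
   = [0.429216 + 1.115893] / 1.324467 = 1.166589
d₂ = d₁ − σ√T = 1.166589 − 1.324467 = -0.157877
N(d₁) = 0.878312,  N(d₂) = 0.437277,  e^(−rT) = 0.787583
E₀ = V₀·N(d₁) − D·e^(−rT)·N(d₂)
   = 112.8991·0.878312 − 73.4995·0.787583·0.437277 = 73.848015
B₀ = V₀ − E₀ = 112.8991 − 73.848015 = 39.051085
spread = −(1/T)·ln(B₀/D) − r = −(1/6.7075)·ln(39.051085/73.4995) − 0.0356 = 0.05868371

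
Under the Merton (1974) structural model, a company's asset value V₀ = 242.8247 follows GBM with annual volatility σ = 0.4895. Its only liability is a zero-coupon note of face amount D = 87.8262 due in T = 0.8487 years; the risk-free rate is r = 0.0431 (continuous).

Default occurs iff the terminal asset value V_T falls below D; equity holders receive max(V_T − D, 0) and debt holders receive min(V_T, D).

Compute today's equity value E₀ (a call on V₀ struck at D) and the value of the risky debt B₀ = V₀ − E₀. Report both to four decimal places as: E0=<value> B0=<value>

d₁ = [ln(V₀/D) + (r + σ²/2)T] / (σ√T)
   = [ln(242.8247/87.8262) + (0.0431 + 0.5·0.4895²)·0.8487] / (0.4895·√0.8487)
   = [1.016980 + 0.138258] / 0.450951 = 2.561778
d₂ = d₁ − σ√T = 2.561778 − 0.450951 = 2.110826
N(d₁) = 0.994793,  N(d₂) = 0.982606,  e^(−rT) = 0.964082
E₀ = V₀·N(d₁) − D·e^(−rT)·N(d₂)
   = 242.8247·0.994793 − 87.8262·0.964082·0.982606 = 158.361429
B₀ = V₀ − E₀ = 242.8247 − 158.361429 = 84.463271

E0=158.3614 B0=84.4633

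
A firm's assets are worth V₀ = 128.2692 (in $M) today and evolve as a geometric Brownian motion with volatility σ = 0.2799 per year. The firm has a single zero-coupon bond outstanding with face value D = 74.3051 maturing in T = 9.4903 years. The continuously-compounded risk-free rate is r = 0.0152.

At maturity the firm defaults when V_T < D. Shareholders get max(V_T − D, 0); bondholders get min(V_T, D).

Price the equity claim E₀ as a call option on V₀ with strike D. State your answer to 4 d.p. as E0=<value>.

E0=72.8533

d₁ = [ln(V₀/D) + (r + σ²/2)T] / (σ√T)
   = [ln(128.2692/74.3051) + (0.0152 + 0.5·0.2799²)·9.4903] / (0.2799·√9.4903)
   = [0.545952 + 0.516007] / 0.862269 = 1.231585
d₂ = d₁ − σ√T = 1.231585 − 0.862269 = 0.369316
N(d₁) = 0.890948,  N(d₂) = 0.644054,  e^(−rT) = 0.865669
E₀ = V₀·N(d₁) − D·e^(−rT)·N(d₂)
   = 128.2692·0.890948 − 74.3051·0.865669·0.644054 = 72.853299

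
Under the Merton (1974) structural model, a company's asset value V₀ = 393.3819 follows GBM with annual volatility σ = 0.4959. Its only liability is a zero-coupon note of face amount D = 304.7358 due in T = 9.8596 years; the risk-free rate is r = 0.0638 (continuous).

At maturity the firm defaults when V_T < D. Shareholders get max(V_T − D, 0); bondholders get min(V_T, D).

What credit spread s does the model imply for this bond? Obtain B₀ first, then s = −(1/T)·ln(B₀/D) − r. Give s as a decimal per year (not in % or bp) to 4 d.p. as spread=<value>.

spread=0.0465

d₁ = [ln(V₀/D) + (r + σ²/2)T] / (σ√T)
   = [ln(393.3819/304.7358) + (0.0638 + 0.5·0.4959²)·9.8596] / (0.4959·√9.8596)
   = [0.255336 + 1.841363] / 1.557126 = 1.346518
d₂ = d₁ − σ√T = 1.346518 − 1.557126 = -0.210608
N(d₁) = 0.910932,  N(d₂) = 0.416597,  e^(−rT) = 0.533102
E₀ = V₀·N(d₁) − D·e^(−rT)·N(d₂)
   = 393.3819·0.910932 − 304.7358·0.533102·0.416597 = 290.665946
B₀ = V₀ − E₀ = 393.3819 − 290.665946 = 102.715954
spread = −(1/T)·ln(B₀/D) − r = −(1/9.8596)·ln(102.715954/304.7358) − 0.0638 = 0.04649633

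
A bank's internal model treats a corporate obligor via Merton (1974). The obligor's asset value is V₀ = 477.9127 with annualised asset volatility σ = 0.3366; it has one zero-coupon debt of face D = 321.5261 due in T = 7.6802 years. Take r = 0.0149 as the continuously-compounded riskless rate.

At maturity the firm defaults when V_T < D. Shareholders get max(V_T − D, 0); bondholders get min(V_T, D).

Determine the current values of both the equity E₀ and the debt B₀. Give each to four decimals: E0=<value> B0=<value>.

E0=251.0410 B0=226.8717

d₁ = [ln(V₀/D) + (r + σ²/2)T] / (σ√T)
   = [ln(477.9127/321.5261) + (0.0149 + 0.5·0.3366²)·7.6802] / (0.3366·√7.6802)
   = [0.396349 + 0.549517] / 0.932825 = 1.013980
d₂ = d₁ − σ√T = 1.013980 − 0.932825 = 0.081154
N(d₁) = 0.844704,  N(d₂) = 0.532340,  e^(−rT) = 0.891870
E₀ = V₀·N(d₁) − D·e^(−rT)·N(d₂)
   = 477.9127·0.844704 − 321.5261·0.891870·0.532340 = 251.041029
B₀ = V₀ − E₀ = 477.9127 − 251.041029 = 226.871671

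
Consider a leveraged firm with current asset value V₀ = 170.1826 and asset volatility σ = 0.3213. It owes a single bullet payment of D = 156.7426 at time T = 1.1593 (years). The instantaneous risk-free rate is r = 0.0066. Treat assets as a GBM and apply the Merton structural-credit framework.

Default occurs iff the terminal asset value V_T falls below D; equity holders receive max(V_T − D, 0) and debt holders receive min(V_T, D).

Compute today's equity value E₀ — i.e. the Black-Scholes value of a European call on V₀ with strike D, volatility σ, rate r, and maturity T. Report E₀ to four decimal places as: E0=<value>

d₁ = [ln(V₀/D) + (r + σ²/2)T] / (σ√T)
   = [ln(170.1826/156.7426) + (0.0066 + 0.5·0.3213²)·1.1593] / (0.3213·√1.1593)
   = [0.082267 + 0.067491] / 0.345946 = 0.432893
d₂ = d₁ − σ√T = 0.432893 − 0.345946 = 0.086947
N(d₁) = 0.667454,  N(d₂) = 0.534643,  e^(−rT) = 0.992378
E₀ = V₀·N(d₁) − D·e^(−rT)·N(d₂)
   = 170.1826·0.667454 − 156.7426·0.992378·0.534643 = 30.426418

E0=30.4264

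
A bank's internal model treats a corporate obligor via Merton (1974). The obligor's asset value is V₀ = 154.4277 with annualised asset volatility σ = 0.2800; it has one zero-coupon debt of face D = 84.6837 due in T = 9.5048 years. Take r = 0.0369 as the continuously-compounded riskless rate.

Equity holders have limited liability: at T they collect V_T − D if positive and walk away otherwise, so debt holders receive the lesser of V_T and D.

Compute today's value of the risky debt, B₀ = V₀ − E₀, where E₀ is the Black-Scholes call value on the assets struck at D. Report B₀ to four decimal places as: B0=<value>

B0=54.3075

d₁ = [ln(V₀/D) + (r + σ²/2)T] / (σ√T)
   = [ln(154.4277/84.6837) + (0.0369 + 0.5·0.2800²)·9.5048] / (0.2800·√9.5048)
   = [0.600803 + 0.723315] / 0.863236 = 1.533901
d₂ = d₁ − σ√T = 1.533901 − 0.863236 = 0.670665
N(d₁) = 0.937473,  N(d₂) = 0.748783,  e^(−rT) = 0.704176
E₀ = V₀·N(d₁) − D·e^(−rT)·N(d₂)
   = 154.4277·0.937473 − 84.6837·0.704176·0.748783 = 100.120205
B₀ = V₀ − E₀ = 154.4277 − 100.120205 = 54.307495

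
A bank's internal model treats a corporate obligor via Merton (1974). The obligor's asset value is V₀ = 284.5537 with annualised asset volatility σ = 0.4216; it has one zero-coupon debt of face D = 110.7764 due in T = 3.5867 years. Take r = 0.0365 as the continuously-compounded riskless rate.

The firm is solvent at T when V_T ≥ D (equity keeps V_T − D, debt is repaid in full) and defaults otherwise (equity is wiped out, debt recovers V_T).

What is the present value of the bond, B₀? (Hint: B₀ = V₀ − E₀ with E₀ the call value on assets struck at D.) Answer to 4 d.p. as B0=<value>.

d₁ = [ln(V₀/D) + (r + σ²/2)T] / (σ√T)
   = [ln(284.5537/110.7764) + (0.0365 + 0.5·0.4216²)·3.5867] / (0.4216·√3.5867)
   = [0.943408 + 0.449676] / 0.798451 = 1.744735
d₂ = d₁ − σ√T = 1.744735 − 0.798451 = 0.946284
N(d₁) = 0.959484,  N(d₂) = 0.827998,  e^(−rT) = 0.877293
E₀ = V₀·N(d₁) − D·e^(−rT)·N(d₂)
   = 284.5537·0.959484 − 110.7764·0.877293·0.827998 = 192.557241
B₀ = V₀ − E₀ = 284.5537 − 192.557241 = 91.996459

B0=91.9965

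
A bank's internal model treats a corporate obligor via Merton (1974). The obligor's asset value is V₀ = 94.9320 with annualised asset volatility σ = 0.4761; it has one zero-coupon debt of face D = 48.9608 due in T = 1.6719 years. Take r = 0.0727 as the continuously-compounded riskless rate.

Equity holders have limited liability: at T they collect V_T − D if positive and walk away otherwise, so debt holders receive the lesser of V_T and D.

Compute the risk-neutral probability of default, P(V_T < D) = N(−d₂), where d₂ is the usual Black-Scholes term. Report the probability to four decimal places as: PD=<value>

PD=0.1672

d₁ = [ln(V₀/D) + (r + σ²/2)T] / (σ√T)
   = [ln(94.9320/48.9608) + (0.0727 + 0.5·0.4761²)·1.6719] / (0.4761·√1.6719)
   = [0.662141 + 0.311033] / 0.615607 = 1.580837
d₂ = d₁ − σ√T = 1.580837 − 0.615607 = 0.965230
risk-neutral PD = N(−d₂) = N(-0.965230) = 0.167215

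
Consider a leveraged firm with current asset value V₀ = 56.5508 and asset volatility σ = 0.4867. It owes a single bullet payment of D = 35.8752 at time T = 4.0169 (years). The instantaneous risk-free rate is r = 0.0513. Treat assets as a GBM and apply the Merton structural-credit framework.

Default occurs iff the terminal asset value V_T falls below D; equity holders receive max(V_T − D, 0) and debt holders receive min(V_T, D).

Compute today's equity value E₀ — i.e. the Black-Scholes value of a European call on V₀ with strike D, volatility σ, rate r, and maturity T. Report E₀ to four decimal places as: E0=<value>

d₁ = [ln(V₀/D) + (r + σ²/2)T] / (σ√T)
   = [ln(56.5508/35.8752) + (0.0513 + 0.5·0.4867²)·4.0169] / (0.4867·√4.0169)
   = [0.455093 + 0.681822] / 0.975454 = 1.165524
d₂ = d₁ − σ√T = 1.165524 − 0.975454 = 0.190070
N(d₁) = 0.878097,  N(d₂) = 0.575373,  e^(−rT) = 0.813779
E₀ = V₀·N(d₁) − D·e^(−rT)·N(d₂)
   = 56.5508·0.878097 − 35.8752·0.813779·0.575373 = 32.859357

E0=32.8594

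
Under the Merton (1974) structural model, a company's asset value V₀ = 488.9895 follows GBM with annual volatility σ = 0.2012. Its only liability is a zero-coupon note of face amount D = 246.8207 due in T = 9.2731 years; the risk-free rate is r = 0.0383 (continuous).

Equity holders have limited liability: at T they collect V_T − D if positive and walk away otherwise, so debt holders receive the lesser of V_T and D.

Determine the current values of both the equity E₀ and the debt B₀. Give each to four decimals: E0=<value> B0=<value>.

d₁ = [ln(V₀/D) + (r + σ²/2)T] / (σ√T)
   = [ln(488.9895/246.8207) + (0.0383 + 0.5·0.2012²)·9.2731] / (0.2012·√9.2731)
   = [0.683679 + 0.542854] / 0.612690 = 2.001883
d₂ = d₁ − σ√T = 2.001883 − 0.612690 = 1.389194
N(d₁) = 0.977351,  N(d₂) = 0.917613,  e^(−rT) = 0.701061
E₀ = V₀·N(d₁) − D·e^(−rT)·N(d₂)
   = 488.9895·0.977351 − 246.8207·0.701061·0.917613 = 319.134015
B₀ = V₀ − E₀ = 488.9895 − 319.134015 = 169.855485

E0=319.1340 B0=169.8555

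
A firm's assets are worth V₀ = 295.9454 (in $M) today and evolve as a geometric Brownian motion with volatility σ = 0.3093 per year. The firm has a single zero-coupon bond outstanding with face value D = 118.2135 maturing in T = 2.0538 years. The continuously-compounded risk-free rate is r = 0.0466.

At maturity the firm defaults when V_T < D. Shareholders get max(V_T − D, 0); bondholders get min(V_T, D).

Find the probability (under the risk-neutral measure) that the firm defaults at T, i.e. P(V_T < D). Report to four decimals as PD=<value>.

d₁ = [ln(V₀/D) + (r + σ²/2)T] / (σ√T)
   = [ln(295.9454/118.2135) + (0.0466 + 0.5·0.3093²)·2.0538] / (0.3093·√2.0538)
   = [0.917683 + 0.193947] / 0.443260 = 2.507848
d₂ = d₁ − σ√T = 2.507848 − 0.443260 = 2.064587
risk-neutral PD = N(−d₂) = N(-2.064587) = 0.019481

PD=0.0195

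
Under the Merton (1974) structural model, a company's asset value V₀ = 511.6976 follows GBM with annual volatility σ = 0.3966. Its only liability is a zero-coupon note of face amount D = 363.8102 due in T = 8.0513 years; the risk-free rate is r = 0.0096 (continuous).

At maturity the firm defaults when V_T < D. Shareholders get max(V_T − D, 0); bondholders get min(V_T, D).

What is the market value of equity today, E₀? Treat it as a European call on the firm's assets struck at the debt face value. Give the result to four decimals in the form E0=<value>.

E0=279.2479

d₁ = [ln(V₀/D) + (r + σ²/2)T] / (σ√T)
   = [ln(511.6976/363.8102) + (0.0096 + 0.5·0.3966²)·8.0513] / (0.3966·√8.0513)
   = [0.341102 + 0.710493] / 1.125345 = 0.934464
d₂ = d₁ − σ√T = 0.934464 − 1.125345 = -0.190881
N(d₁) = 0.824968,  N(d₂) = 0.424309,  e^(−rT) = 0.925619
E₀ = V₀·N(d₁) − D·e^(−rT)·N(d₂)
   = 511.6976·0.824968 − 363.8102·0.925619·0.424309 = 279.247950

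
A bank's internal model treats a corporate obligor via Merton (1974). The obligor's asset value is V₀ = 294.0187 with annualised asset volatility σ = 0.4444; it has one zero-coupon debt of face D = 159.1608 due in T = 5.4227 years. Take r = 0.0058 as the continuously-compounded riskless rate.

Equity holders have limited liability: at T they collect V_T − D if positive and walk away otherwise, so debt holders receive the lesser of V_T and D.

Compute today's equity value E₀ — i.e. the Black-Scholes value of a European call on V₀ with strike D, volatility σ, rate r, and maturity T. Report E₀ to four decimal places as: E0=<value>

E0=173.0625

d₁ = [ln(V₀/D) + (r + σ²/2)T] / (σ√T)
   = [ln(294.0187/159.1608) + (0.0058 + 0.5·0.4444²)·5.4227] / (0.4444·√5.4227)
   = [0.613728 + 0.566920] / 1.034861 = 1.140877
d₂ = d₁ − σ√T = 1.140877 − 1.034861 = 0.106016
N(d₁) = 0.873039,  N(d₂) = 0.542215,  e^(−rT) = 0.969038
E₀ = V₀·N(d₁) − D·e^(−rT)·N(d₂)
   = 294.0187·0.873039 − 159.1608·0.969038·0.542215 = 173.062515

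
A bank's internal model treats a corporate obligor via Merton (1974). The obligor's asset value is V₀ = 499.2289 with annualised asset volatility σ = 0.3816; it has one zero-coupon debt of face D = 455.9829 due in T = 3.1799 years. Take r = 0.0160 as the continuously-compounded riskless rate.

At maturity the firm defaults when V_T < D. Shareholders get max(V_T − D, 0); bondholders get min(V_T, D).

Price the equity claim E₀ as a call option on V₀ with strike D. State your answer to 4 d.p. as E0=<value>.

d₁ = [ln(V₀/D) + (r + σ²/2)T] / (σ√T)
   = [ln(499.2289/455.9829) + (0.0160 + 0.5·0.3816²)·3.1799] / (0.3816·√3.1799)
   = [0.090609 + 0.282405] / 0.680480 = 0.548163
d₂ = d₁ − σ√T = 0.548163 − 0.680480 = -0.132316
N(d₁) = 0.708210,  N(d₂) = 0.447367,  e^(−rT) = 0.950394
E₀ = V₀·N(d₁) − D·e^(−rT)·N(d₂)
   = 499.2289·0.708210 − 455.9829·0.950394·0.447367 = 159.686389

E0=159.6864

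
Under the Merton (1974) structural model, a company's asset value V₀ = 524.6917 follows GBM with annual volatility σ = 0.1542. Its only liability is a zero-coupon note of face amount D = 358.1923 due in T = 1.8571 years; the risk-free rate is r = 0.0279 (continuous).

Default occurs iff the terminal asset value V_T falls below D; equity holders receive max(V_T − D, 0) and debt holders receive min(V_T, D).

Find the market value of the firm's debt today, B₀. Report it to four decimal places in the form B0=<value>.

B0=339.4734

d₁ = [ln(V₀/D) + (r + σ²/2)T] / (σ√T)
   = [ln(524.6917/358.1923) + (0.0279 + 0.5·0.1542²)·1.8571] / (0.1542·√1.8571)
   = [0.381741 + 0.073892] / 0.210137 = 2.168267
d₂ = d₁ − σ√T = 2.168267 − 0.210137 = 1.958131
N(d₁) = 0.984931,  N(d₂) = 0.974893,  e^(−rT) = 0.949506
E₀ = V₀·N(d₁) − D·e^(−rT)·N(d₂)
   = 524.6917·0.984931 − 358.1923·0.949506·0.974893 = 185.218330
B₀ = V₀ − E₀ = 524.6917 − 185.218330 = 339.473370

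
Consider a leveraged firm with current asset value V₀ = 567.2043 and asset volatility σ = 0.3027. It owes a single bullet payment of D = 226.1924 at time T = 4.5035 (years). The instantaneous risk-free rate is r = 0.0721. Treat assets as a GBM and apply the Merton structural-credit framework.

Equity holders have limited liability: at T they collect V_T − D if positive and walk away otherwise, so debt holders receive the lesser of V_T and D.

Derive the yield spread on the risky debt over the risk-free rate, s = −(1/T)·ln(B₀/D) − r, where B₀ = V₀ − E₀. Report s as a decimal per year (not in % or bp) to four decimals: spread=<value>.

spread=0.0026

d₁ = [ln(V₀/D) + (r + σ²/2)T] / (σ√T)
   = [ln(567.2043/226.1924) + (0.0721 + 0.5·0.3027²)·4.5035] / (0.3027·√4.5035)
   = [0.919334 + 0.531024] / 0.642373 = 2.257811
d₂ = d₁ − σ√T = 2.257811 − 0.642373 = 1.615438
N(d₁) = 0.988021,  N(d₂) = 0.946892,  e^(−rT) = 0.722742
E₀ = V₀·N(d₁) − D·e^(−rT)·N(d₂)
   = 567.2043·0.988021 − 226.1924·0.722742·0.946892 = 405.613099
B₀ = V₀ − E₀ = 567.2043 − 405.613099 = 161.591201
spread = −(1/T)·ln(B₀/D) − r = −(1/4.5035)·ln(161.591201/226.1924) − 0.0721 = 0.00257887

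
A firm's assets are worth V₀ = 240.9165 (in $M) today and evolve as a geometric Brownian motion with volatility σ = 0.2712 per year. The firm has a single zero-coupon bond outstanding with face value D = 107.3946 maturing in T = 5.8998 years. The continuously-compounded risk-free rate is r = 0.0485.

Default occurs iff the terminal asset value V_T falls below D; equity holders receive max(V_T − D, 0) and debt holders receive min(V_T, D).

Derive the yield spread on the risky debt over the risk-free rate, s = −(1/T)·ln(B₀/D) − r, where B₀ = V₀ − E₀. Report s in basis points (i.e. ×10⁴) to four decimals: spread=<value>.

spread=37.6708

d₁ = [ln(V₀/D) + (r + σ²/2)T] / (σ√T)
   = [ln(240.9165/107.3946) + (0.0485 + 0.5·0.2712²)·5.8998] / (0.2712·√5.8998)
   = [0.807940 + 0.503104] / 0.658731 = 1.990256
d₂ = d₁ − σ√T = 1.990256 − 0.658731 = 1.331525
N(d₁) = 0.976719,  N(d₂) = 0.908492,  e^(−rT) = 0.751157
E₀ = V₀·N(d₁) − D·e^(−rT)·N(d₂)
   = 240.9165·0.976719 − 107.3946·0.751157·0.908492 = 162.019393
B₀ = V₀ − E₀ = 240.9165 − 162.019393 = 78.897107
spread = −(1/T)·ln(B₀/D) − r = −(1/5.8998)·ln(78.897107/107.3946) − 0.0485 = 0.00376708
in basis points: 0.00376708 × 10⁴ = 37.6708 bp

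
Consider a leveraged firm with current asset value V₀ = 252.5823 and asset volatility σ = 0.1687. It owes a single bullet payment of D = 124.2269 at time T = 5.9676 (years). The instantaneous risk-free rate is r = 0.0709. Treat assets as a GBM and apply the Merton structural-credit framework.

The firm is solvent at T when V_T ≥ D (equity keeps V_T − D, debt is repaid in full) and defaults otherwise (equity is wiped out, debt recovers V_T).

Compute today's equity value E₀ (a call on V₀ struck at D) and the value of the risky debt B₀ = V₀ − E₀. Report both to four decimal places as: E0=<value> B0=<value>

E0=171.2647 B0=81.3176

d₁ = [ln(V₀/D) + (r + σ²/2)T] / (σ√T)
   = [ln(252.5823/124.2269) + (0.0709 + 0.5·0.1687²)·5.9676] / (0.1687·√5.9676)
   = [0.709627 + 0.508021] / 0.412112 = 2.954656
d₂ = d₁ − σ√T = 2.954656 − 0.412112 = 2.542544
N(d₁) = 0.998435,  N(d₂) = 0.994498,  e^(−rT) = 0.655011
E₀ = V₀·N(d₁) − D·e^(−rT)·N(d₂)
   = 252.5823·0.998435 − 124.2269·0.655011·0.994498 = 171.264700
B₀ = V₀ − E₀ = 252.5823 − 171.264700 = 81.317600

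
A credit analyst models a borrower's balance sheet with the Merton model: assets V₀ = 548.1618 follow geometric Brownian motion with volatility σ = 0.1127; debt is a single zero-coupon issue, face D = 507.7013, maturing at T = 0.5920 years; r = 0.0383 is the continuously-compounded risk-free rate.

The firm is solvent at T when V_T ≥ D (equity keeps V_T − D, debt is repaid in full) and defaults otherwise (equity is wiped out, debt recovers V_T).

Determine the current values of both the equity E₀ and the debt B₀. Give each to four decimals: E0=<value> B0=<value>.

d₁ = [ln(V₀/D) + (r + σ²/2)T] / (σ√T)
   = [ln(548.1618/507.7013) + (0.0383 + 0.5·0.1127²)·0.5920] / (0.1127·√0.5920)
   = [0.076677 + 0.026433] / 0.086713 = 1.189098
d₂ = d₁ − σ√T = 1.189098 − 0.086713 = 1.102385
N(d₁) = 0.882799,  N(d₂) = 0.864853,  e^(−rT) = 0.977582
E₀ = V₀·N(d₁) − D·e^(−rT)·N(d₂)
   = 548.1618·0.882799 − 507.7013·0.977582·0.864853 = 54.673701
B₀ = V₀ − E₀ = 548.1618 − 54.673701 = 493.488099

E0=54.6737 B0=493.4881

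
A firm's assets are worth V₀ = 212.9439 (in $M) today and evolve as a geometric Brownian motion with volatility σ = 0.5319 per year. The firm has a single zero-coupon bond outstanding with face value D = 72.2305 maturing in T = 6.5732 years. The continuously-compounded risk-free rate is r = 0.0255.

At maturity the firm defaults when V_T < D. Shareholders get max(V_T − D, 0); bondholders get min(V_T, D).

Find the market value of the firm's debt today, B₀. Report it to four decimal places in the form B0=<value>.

d₁ = [ln(V₀/D) + (r + σ²/2)T] / (σ√T)
   = [ln(212.9439/72.2305) + (0.0255 + 0.5·0.5319²)·6.5732] / (0.5319·√6.5732)
   = [1.081166 + 1.097454] / 1.363699 = 1.597582
d₂ = d₁ − σ√T = 1.597582 − 1.363699 = 0.233883
N(d₁) = 0.944932,  N(d₂) = 0.592462,  e^(−rT) = 0.845678
E₀ = V₀·N(d₁) − D·e^(−rT)·N(d₂)
   = 212.9439·0.944932 − 72.2305·0.845678·0.592462 = 165.027690
B₀ = V₀ − E₀ = 212.9439 − 165.027690 = 47.916210

B0=47.9162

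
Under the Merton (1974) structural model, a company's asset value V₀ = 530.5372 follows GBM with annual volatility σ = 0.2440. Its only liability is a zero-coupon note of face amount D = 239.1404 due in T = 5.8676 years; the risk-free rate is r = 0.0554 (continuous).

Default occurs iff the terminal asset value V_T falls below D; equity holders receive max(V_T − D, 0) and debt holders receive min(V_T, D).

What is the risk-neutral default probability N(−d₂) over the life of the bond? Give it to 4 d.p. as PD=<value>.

d₁ = [ln(V₀/D) + (r + σ²/2)T] / (σ√T)
   = [ln(530.5372/239.1404) + (0.0554 + 0.5·0.2440²)·5.8676] / (0.2440·√5.8676)
   = [0.796839 + 0.499732] / 0.591044 = 2.193695
d₂ = d₁ − σ√T = 2.193695 − 0.591044 = 1.602651
risk-neutral PD = N(−d₂) = N(-1.602651) = 0.054506

PD=0.0545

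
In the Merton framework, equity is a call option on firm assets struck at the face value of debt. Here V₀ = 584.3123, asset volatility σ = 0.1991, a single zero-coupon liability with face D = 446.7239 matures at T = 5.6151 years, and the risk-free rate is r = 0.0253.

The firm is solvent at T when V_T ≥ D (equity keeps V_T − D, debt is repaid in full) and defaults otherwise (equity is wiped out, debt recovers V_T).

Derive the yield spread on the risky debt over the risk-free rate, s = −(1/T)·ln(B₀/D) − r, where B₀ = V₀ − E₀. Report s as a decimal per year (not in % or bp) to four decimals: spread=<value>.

spread=0.0111

d₁ = [ln(V₀/D) + (r + σ²/2)T] / (σ√T)
   = [ln(584.3123/446.7239) + (0.0253 + 0.5·0.1991²)·5.6151] / (0.1991·√5.6151)
   = [0.268495 + 0.253356] / 0.471791 = 1.106104
d₂ = d₁ − σ√T = 1.106104 − 0.471791 = 0.634313
N(d₁) = 0.865659,  N(d₂) = 0.737062,  e^(−rT) = 0.867567
E₀ = V₀·N(d₁) − D·e^(−rT)·N(d₂)
   = 584.3123·0.865659 − 446.7239·0.867567·0.737062 = 220.157464
B₀ = V₀ − E₀ = 584.3123 − 220.157464 = 364.154836
spread = −(1/T)·ln(B₀/D) − r = −(1/5.6151)·ln(364.154836/446.7239) − 0.0253 = 0.01109500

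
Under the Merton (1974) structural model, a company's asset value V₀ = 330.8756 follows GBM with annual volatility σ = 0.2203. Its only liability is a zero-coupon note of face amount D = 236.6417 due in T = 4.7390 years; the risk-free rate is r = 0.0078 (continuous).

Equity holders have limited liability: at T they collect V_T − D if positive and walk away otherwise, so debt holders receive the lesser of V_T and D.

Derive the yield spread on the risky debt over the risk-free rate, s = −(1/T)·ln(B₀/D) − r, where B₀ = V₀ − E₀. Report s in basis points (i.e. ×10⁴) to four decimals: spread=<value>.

d₁ = [ln(V₀/D) + (r + σ²/2)T] / (σ√T)
   = [ln(330.8756/236.6417) + (0.0078 + 0.5·0.2203²)·4.7390] / (0.2203·√4.7390)
   = [0.335195 + 0.151961] / 0.479576 = 1.015805
d₂ = d₁ − σ√T = 1.015805 − 0.479576 = 0.536229
N(d₁) = 0.845139,  N(d₂) = 0.704100,  e^(−rT) = 0.963711
E₀ = V₀·N(d₁) − D·e^(−rT)·N(d₂)
   = 330.8756·0.845139 − 236.6417·0.963711·0.704100 = 119.062993
B₀ = V₀ − E₀ = 330.8756 − 119.062993 = 211.812607
spread = −(1/T)·ln(B₀/D) − r = −(1/4.7390)·ln(211.812607/236.6417) − 0.0078 = 0.01559000
in basis points: 0.01559000 × 10⁴ = 155.9000 bp

spread=155.9000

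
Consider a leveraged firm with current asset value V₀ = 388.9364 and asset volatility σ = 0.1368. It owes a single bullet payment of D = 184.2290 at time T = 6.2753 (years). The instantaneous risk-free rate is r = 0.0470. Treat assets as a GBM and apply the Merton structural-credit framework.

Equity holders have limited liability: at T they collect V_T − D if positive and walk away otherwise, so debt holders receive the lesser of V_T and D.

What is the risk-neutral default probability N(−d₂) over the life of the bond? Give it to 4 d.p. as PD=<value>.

PD=0.0021

d₁ = [ln(V₀/D) + (r + σ²/2)T] / (σ√T)
   = [ln(388.9364/184.2290) + (0.0470 + 0.5·0.1368²)·6.2753] / (0.1368·√6.2753)
   = [0.747236 + 0.353658] / 0.342692 = 3.212493
d₂ = d₁ − σ√T = 3.212493 − 0.342692 = 2.869802
risk-neutral PD = N(−d₂) = N(-2.869802) = 0.002054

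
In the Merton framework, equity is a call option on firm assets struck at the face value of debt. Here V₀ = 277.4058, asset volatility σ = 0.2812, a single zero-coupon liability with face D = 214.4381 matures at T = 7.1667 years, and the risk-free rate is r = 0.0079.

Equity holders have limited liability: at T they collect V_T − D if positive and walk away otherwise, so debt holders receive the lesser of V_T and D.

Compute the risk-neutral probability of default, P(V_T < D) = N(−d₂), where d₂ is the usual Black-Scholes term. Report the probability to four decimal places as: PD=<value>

d₁ = [ln(V₀/D) + (r + σ²/2)T] / (σ√T)
   = [ln(277.4058/214.4381) + (0.0079 + 0.5·0.2812²)·7.1667] / (0.2812·√7.1667)
   = [0.257460 + 0.339965] / 0.752792 = 0.793612
d₂ = d₁ − σ√T = 0.793612 − 0.752792 = 0.040821
risk-neutral PD = N(−d₂) = N(-0.040821) = 0.483719

PD=0.4837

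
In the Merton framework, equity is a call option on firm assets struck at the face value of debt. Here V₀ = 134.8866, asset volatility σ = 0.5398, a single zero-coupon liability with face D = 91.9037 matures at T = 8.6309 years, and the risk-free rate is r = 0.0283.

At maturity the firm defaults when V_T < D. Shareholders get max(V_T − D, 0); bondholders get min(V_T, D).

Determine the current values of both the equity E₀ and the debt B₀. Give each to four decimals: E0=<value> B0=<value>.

d₁ = [ln(V₀/D) + (r + σ²/2)T] / (σ√T)
   = [ln(134.8866/91.9037) + (0.0283 + 0.5·0.5398²)·8.6309] / (0.5398·√8.6309)
   = [0.383693 + 1.501708] / 1.585846 = 1.188893
d₂ = d₁ − σ√T = 1.188893 − 1.585846 = -0.396953
N(d₁) = 0.882759,  N(d₂) = 0.345701,  e^(−rT) = 0.783288
E₀ = V₀·N(d₁) − D·e^(−rT)·N(d₂)
   = 134.8866·0.882759 − 91.9037·0.783288·0.345701 = 94.186353
B₀ = V₀ − E₀ = 134.8866 − 94.186353 = 40.700247

E0=94.1864 B0=40.7002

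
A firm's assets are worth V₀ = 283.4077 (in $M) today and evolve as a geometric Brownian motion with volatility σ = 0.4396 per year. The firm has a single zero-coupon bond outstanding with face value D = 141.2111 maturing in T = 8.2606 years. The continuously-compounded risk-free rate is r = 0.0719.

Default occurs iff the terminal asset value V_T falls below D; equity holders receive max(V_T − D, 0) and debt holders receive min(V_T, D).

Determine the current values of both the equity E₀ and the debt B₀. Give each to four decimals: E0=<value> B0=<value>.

d₁ = [ln(V₀/D) + (r + σ²/2)T] / (σ√T)
   = [ln(283.4077/141.2111) + (0.0719 + 0.5·0.4396²)·8.2606] / (0.4396·√8.2606)
   = [0.696631 + 1.392110] / 1.263466 = 1.653183
d₂ = d₁ − σ√T = 1.653183 − 1.263466 = 0.389718
N(d₁) = 0.950853,  N(d₂) = 0.651627,  e^(−rT) = 0.552149
E₀ = V₀·N(d₁) − D·e^(−rT)·N(d₂)
   = 283.4077·0.950853 − 141.2111·0.552149·0.651627 = 218.672016
B₀ = V₀ − E₀ = 283.4077 − 218.672016 = 64.735684

E0=218.6720 B0=64.7357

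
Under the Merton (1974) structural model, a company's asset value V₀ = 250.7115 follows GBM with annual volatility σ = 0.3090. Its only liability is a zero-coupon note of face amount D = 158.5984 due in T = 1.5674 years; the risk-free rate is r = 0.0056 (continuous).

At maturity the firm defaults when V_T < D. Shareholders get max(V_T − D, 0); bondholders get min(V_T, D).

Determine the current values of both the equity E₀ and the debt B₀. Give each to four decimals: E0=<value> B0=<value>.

E0=97.6983 B0=153.0132

d₁ = [ln(V₀/D) + (r + σ²/2)T] / (σ√T)
   = [ln(250.7115/158.5984) + (0.0056 + 0.5·0.3090²)·1.5674] / (0.3090·√1.5674)
   = [0.457928 + 0.083606] / 0.386855 = 1.399835
d₂ = d₁ − σ√T = 1.399835 − 0.386855 = 1.012980
N(d₁) = 0.919219,  N(d₂) = 0.844465,  e^(−rT) = 0.991261
E₀ = V₀·N(d₁) − D·e^(−rT)·N(d₂)
   = 250.7115·0.919219 − 158.5984·0.991261·0.844465 = 97.698294
B₀ = V₀ − E₀ = 250.7115 − 97.698294 = 153.013206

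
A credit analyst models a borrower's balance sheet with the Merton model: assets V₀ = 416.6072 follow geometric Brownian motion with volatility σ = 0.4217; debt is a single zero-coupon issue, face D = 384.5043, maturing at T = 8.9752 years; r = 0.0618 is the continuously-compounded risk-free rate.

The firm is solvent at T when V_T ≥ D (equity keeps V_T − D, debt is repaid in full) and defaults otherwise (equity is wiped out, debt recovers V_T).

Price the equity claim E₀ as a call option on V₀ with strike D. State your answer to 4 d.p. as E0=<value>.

E0=264.0758

d₁ = [ln(V₀/D) + (r + σ²/2)T] / (σ√T)
   = [ln(416.6072/384.5043) + (0.0618 + 0.5·0.4217²)·8.9752] / (0.4217·√8.9752)
   = [0.080189 + 1.352701] / 1.263356 = 1.134194
d₂ = d₁ − σ√T = 1.134194 − 1.263356 = -0.129162
N(d₁) = 0.871643,  N(d₂) = 0.448615,  e^(−rT) = 0.574263
E₀ = V₀·N(d₁) − D·e^(−rT)·N(d₂)
   = 416.6072·0.871643 − 384.5043·0.574263·0.448615 = 264.075766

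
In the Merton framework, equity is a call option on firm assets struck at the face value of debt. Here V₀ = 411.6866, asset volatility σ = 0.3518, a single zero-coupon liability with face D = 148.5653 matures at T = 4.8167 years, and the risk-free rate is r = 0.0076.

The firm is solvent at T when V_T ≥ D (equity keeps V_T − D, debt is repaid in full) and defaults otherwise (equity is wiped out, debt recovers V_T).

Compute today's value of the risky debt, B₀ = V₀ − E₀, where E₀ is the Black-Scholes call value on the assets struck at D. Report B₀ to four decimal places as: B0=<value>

d₁ = [ln(V₀/D) + (r + σ²/2)T] / (σ√T)
   = [ln(411.6866/148.5653) + (0.0076 + 0.5·0.3518²)·4.8167] / (0.3518·√4.8167)
   = [1.019238 + 0.334672] / 0.772095 = 1.753554
d₂ = d₁ − σ√T = 1.753554 − 0.772095 = 0.981459
N(d₁) = 0.960247,  N(d₂) = 0.836817,  e^(−rT) = 0.964055
E₀ = V₀·N(d₁) − D·e^(−rT)·N(d₂)
   = 411.6866·0.960247 − 148.5653·0.964055·0.836817 = 275.467433
B₀ = V₀ − E₀ = 411.6866 − 275.467433 = 136.219167

B0=136.2192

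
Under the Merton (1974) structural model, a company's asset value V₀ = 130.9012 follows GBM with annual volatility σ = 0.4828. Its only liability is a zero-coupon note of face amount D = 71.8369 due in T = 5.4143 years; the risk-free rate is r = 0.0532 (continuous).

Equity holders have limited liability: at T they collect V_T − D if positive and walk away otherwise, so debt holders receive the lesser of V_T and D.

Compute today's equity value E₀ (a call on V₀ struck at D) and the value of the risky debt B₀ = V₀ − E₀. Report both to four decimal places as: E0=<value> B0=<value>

d₁ = [ln(V₀/D) + (r + σ²/2)T] / (σ√T)
   = [ln(130.9012/71.8369) + (0.0532 + 0.5·0.4828²)·5.4143] / (0.4828·√5.4143)
   = [0.600045 + 0.919066] / 1.123410 = 1.352231
d₂ = d₁ − σ√T = 1.352231 − 1.123410 = 0.228821
N(d₁) = 0.911849,  N(d₂) = 0.590496,  e^(−rT) = 0.749731
E₀ = V₀·N(d₁) − D·e^(−rT)·N(d₂)
   = 130.9012·0.911849 − 71.8369·0.749731·0.590496 = 87.559032
B₀ = V₀ − E₀ = 130.9012 − 87.559032 = 43.342168

E0=87.5590 B0=43.3422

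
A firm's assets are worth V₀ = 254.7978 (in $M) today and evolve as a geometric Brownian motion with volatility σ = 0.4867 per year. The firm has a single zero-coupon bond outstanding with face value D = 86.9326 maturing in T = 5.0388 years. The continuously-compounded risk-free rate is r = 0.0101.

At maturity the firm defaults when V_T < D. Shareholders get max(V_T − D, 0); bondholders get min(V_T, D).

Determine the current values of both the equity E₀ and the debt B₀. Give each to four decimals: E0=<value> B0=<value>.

d₁ = [ln(V₀/D) + (r + σ²/2)T] / (σ√T)
   = [ln(254.7978/86.9326) + (0.0101 + 0.5·0.4867²)·5.0388] / (0.4867·√5.0388)
   = [1.075337 + 0.647680] / 1.092509 = 1.577119
d₂ = d₁ − σ√T = 1.577119 − 1.092509 = 0.484611
N(d₁) = 0.942616,  N(d₂) = 0.686024,  e^(−rT) = 0.950381
E₀ = V₀·N(d₁) − D·e^(−rT)·N(d₂)
   = 254.7978·0.942616 − 86.9326·0.950381·0.686024 = 183.497793
B₀ = V₀ − E₀ = 254.7978 − 183.497793 = 71.300007

E0=183.4978 B0=71.3000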